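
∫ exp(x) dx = exp(x) + C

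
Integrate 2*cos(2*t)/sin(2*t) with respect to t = log(sin(2*t)) + C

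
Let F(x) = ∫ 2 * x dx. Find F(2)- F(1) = 3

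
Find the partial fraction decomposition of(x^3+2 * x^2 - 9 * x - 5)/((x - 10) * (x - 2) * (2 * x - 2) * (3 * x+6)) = -13/(864*(x + 2)) - 11/(162*(x - 1)) + 7/(192*(x - 2)) + 1105/(5184*(x - 10))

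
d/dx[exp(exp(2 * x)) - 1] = 2*exp(2*x + exp(2*x))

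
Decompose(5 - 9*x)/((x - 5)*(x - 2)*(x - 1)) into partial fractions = -1/(x - 1) + 13/(3*(x - 2)) - 10/(3*(x - 5))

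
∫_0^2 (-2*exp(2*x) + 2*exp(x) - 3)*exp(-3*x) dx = -2 - exp(-4) + exp(-6) + 2*exp(-2)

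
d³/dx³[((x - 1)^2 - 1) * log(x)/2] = (x + 1)/x^2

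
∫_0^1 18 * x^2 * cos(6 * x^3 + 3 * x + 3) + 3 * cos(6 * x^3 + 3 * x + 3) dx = sin(12) - sin(3)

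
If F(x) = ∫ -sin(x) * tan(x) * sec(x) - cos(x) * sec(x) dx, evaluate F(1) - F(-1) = -2*tan(1)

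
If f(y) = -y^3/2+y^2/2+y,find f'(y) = -3*y^2/2 + y + 1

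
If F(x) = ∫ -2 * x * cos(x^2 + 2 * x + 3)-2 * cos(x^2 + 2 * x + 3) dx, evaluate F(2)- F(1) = sin(6) - sin(11)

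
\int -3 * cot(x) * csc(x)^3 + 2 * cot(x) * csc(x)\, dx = (csc(x)^2 - 2)*csc(x) + C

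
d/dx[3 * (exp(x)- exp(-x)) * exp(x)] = 6*exp(2*x)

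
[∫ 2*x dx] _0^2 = 4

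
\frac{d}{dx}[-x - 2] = -1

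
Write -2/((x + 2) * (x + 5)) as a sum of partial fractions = 2/(3*(x + 5)) - 2/(3*(x + 2))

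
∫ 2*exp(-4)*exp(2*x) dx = exp(2*x - 4) + C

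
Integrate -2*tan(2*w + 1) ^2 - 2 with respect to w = -tan(2*w + 1) + C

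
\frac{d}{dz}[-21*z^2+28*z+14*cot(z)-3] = -42*z - 14*cot(z)^2 + 14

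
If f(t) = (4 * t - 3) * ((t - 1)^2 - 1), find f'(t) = 12*t^2 - 22*t + 6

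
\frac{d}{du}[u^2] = 2*u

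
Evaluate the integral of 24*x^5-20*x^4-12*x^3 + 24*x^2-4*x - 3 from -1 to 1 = 2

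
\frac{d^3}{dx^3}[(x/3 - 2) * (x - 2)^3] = 8*x - 24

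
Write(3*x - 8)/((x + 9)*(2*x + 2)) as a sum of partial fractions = 35/(16*(x + 9)) - 11/(16*(x + 1))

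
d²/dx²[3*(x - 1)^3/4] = 9*x/2 - 9/2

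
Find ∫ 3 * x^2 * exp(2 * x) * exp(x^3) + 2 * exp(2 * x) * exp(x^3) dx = exp(x*(x^2 + 2)) + C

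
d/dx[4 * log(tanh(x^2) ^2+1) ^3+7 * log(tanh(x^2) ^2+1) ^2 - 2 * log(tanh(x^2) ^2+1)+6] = 8*x*(6*log(2 - 1/cosh(x^2)^2)^2 + 7*log(2 - 1/cosh(x^2)^2) - 1)*sinh(x^2)/((tanh(x^2)^2 + 1)*cosh(x^2)^3)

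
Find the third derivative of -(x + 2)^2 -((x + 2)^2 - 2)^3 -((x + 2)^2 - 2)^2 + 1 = -120*x^3 - 720*x^2 - 1320*x - 720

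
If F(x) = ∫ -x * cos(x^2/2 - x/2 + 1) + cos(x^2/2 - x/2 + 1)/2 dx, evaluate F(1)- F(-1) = -sin(1) + sin(2)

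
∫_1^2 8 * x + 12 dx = 24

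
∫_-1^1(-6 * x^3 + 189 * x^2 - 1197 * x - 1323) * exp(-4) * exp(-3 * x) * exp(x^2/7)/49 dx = -18*exp(-6/7)/7 + 144*exp(-48/7)/7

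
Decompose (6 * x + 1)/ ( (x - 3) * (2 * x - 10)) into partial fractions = -19/(4*(x - 3)) + 31/(4*(x - 5))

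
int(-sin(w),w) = cos(w) + C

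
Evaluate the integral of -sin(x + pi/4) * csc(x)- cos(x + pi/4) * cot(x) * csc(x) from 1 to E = sqrt(2)*(1/tan(E) - 1/tan(1))/2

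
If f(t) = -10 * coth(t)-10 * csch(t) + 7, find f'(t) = 10*(cosh(t) + 1)/sinh(t)^2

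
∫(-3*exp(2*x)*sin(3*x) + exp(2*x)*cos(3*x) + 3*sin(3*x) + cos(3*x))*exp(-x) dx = 2*cos(3*x)*sinh(x) + C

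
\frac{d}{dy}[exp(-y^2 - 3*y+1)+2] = (-2*y - 3)*exp(-y^2 - 3*y + 1)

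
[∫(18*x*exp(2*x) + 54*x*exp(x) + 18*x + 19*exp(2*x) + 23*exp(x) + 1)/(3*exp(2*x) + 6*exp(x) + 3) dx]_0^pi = -1/2 + exp(pi)/(1 + exp(pi)) + pi/3 + 6*pi*exp(pi)/(1 + exp(pi)) + 3*pi^2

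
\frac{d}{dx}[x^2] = 2*x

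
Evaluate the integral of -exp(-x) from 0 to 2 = -1 + exp(-2)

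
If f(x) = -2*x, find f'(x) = -2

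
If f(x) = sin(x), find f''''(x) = sin(x)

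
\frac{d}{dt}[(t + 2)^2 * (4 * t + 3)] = 12*t^2 + 38*t + 28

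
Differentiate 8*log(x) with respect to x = 8/x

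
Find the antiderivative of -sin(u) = cos(u) + C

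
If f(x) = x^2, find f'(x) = 2*x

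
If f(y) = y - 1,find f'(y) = 1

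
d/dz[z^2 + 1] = 2*z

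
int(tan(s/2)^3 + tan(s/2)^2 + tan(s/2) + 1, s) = (tan(s/2) + 1)^2 + C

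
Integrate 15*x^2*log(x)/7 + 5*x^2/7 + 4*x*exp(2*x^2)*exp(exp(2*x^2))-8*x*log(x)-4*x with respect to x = x^2*(5*x - 28)*log(x)/7 + exp(exp(2*x^2)) + C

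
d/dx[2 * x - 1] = 2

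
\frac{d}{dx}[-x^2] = -2*x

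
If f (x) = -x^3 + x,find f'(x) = 1 - 3*x^2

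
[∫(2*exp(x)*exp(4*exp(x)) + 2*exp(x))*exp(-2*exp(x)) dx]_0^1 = -exp(2) - exp(-2*E) + exp(-2) + exp(2*E)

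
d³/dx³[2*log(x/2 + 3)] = 4/(x^3 + 18*x^2 + 108*x + 216)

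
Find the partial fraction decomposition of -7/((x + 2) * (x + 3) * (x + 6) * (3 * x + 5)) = -189/(52*(3*x + 5)) + 7/(156*(x + 6)) - 7/(12*(x + 3)) + 7/(4*(x + 2))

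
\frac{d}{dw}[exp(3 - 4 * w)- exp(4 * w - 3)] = (-4*exp(8*w - 6) - 4)*exp(3 - 4*w)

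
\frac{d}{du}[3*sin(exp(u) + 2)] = 3*exp(u)*cos(exp(u) + 2)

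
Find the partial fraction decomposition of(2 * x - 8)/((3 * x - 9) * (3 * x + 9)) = 7/(27*(x + 3)) - 1/(27*(x - 3))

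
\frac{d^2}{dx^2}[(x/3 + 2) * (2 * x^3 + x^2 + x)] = 8*x^2 + 26*x + 14/3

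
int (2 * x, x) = x^2 + C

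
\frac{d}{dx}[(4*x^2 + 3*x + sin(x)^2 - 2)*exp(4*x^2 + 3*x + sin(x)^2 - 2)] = (32*x^3 + 8*x^2*sin(x)*cos(x) + 36*x^2 + 6*x*sin(x)*cos(x) - 8*x*cos(x)^2 + 9*x - 2*sin(x)*cos(x)^3 - 3*cos(x)^2)*exp(-2)*exp(3*x)*exp(4*x^2)*exp(1 - cos(x)^2)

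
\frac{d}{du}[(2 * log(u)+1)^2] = (8*log(u) + 4)/u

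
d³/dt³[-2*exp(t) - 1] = -2*exp(t)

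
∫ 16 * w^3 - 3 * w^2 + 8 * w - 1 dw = 4*w^4 - w^3 + 4*w^2 - w + C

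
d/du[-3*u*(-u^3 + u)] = 12*u^3 - 6*u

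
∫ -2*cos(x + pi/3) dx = -2*sin(x + pi/3) + C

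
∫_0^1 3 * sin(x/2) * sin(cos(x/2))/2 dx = -3*cos(1) + 3*cos(cos(1/2))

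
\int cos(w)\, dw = sin(w) + C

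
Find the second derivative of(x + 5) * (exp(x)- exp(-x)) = (x*exp(2*x) - x + 7*exp(2*x) - 3)*exp(-x)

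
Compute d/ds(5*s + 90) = 5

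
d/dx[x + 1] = 1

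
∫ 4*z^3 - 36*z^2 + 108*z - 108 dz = z^4 - 12*z^3 + 54*z^2 - 108*z + C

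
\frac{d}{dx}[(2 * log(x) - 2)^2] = (8*log(x) - 8)/x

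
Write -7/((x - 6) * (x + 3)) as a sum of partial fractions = 7/(9*(x + 3)) - 7/(9*(x - 6))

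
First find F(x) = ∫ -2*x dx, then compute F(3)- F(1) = -8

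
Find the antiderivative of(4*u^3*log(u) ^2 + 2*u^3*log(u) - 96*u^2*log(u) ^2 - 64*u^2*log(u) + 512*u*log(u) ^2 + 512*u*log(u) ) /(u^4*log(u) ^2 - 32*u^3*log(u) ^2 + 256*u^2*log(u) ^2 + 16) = log(u^2*(u - 16)^2*log(u)^2/16 + 1) + C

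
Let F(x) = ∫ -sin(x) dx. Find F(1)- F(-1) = 0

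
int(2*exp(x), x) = 2*exp(x) + C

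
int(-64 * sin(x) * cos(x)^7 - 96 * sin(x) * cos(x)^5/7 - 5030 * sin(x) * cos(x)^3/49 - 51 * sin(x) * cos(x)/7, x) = 2515*sin(x)^4/98 - 5387*sin(x)^2/98 + 8*cos(x)^8 + 16*cos(x)^6/7 + C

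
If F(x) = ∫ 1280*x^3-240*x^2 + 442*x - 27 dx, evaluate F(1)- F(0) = 434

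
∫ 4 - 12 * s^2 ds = -4*s^3 + 4*s + C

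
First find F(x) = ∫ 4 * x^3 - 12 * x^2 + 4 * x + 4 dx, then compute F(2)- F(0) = 0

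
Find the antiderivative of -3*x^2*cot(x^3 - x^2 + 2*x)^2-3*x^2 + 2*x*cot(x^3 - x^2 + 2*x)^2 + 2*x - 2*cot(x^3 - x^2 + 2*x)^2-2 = cot(x*(x^2 - x + 2)) + C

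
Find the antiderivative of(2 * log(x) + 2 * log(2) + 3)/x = (log(2*x) + 3)*log(2*x) + C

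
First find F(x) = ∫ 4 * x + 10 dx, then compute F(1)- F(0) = 12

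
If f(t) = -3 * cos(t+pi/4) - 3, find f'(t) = 3*sin(t + pi/4)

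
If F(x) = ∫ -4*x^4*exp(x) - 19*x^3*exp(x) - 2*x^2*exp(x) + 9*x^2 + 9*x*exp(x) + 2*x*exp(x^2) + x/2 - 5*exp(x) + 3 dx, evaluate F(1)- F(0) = 21/4 - 4*E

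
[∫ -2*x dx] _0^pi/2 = -pi^2/4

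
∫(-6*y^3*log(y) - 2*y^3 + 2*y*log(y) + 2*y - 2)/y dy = 2*(-y^3 + y - 1)*log(y) + C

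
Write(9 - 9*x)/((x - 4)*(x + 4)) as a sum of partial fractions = -45/(8*(x + 4)) - 27/(8*(x - 4))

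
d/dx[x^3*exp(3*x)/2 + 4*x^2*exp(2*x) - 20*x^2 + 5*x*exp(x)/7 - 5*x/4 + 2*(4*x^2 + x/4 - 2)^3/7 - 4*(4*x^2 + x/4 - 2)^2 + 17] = 768*x^5/7 + 120*x^4/7 + 3*x^3*exp(3*x)/2 - 2554*x^3/7 + 3*x^2*exp(3*x)/2 + 8*x^2*exp(2*x) - 7677*x^2/224 + 8*x*exp(2*x) + 5*x*exp(x)/7 + 803*x/7 + 5*exp(x)/7 + 101/28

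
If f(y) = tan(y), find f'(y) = cos(y)^(-2)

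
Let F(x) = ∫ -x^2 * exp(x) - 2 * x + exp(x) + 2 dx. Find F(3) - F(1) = -4*exp(3) - 4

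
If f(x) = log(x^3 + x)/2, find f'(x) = (3*x^2 + 1)/(2*x^3 + 2*x)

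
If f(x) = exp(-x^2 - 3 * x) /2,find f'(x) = (-2*x - 3)*exp(-x^2 - 3*x)/2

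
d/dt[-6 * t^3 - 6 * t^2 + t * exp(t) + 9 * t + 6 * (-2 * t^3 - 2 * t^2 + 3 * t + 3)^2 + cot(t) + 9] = 144*t^5 + 240*t^4 - 192*t^3 - 450*t^2 + t*exp(t) - 48*t + exp(t) - cot(t)^2 + 116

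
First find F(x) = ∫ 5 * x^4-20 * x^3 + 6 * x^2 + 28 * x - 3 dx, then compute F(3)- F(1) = 0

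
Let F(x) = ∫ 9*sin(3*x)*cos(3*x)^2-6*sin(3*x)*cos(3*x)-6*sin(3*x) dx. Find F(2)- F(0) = -2 - cos(6)^3 + cos(6)^2 + 2*cos(6)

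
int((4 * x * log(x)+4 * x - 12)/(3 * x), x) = 4*(x - 3)*log(x)/3 + C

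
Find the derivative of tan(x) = cos(x)^(-2)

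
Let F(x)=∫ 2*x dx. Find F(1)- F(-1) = 0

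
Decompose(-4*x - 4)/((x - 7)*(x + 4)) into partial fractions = -12/(11*(x + 4)) - 32/(11*(x - 7))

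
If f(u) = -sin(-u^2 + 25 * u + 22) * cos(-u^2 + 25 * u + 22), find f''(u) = 8*u^2*sin(-2*u^2 + 50*u + 44) - 200*u*sin(-2*u^2 + 50*u + 44) + 1250*sin(-2*u^2 + 50*u + 44) + 2*cos(-2*u^2 + 50*u + 44)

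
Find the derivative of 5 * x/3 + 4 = 5/3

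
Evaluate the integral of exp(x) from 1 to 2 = -E + exp(2)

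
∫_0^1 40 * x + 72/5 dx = 172/5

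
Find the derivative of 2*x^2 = 4*x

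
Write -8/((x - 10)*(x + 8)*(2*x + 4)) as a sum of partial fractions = -1/(27*(x + 8)) + 1/(18*(x + 2)) - 1/(54*(x - 10))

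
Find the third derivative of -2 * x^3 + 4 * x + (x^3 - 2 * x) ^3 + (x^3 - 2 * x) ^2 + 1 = 504*x^6 - 1260*x^4 + 120*x^3 + 720*x^2 - 96*x - 60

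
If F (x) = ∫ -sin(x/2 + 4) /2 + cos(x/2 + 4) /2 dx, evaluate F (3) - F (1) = sin(11/2) - cos(9/2) + cos(11/2) - sin(9/2)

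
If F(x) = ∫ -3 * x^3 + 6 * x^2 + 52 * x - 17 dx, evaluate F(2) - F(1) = 255/4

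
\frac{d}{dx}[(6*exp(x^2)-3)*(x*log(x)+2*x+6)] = 12*x^2*exp(x^2)*log(x) + 24*x^2*exp(x^2) + 72*x*exp(x^2) + 6*exp(x^2)*log(x) + 18*exp(x^2) - 3*log(x) - 9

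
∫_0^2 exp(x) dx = -1 + exp(2)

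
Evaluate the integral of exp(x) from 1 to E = -E + exp(E)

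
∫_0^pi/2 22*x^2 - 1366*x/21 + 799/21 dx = (5 - 11*pi/6)*(-pi^2/2 - 2 + 43*pi/14) + 10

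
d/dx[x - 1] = 1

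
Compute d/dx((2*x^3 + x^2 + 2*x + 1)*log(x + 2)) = (6*x^3*log(x + 2) + 2*x^3 + 14*x^2*log(x + 2) + x^2 + 6*x*log(x + 2) + 2*x + 4*log(x + 2) + 1)/(x + 2)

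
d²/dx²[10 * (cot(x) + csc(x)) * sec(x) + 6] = 20*sin(x)/cos(x)^2 + 20*sin(x)/cos(x)^3 - 20*tan(x)*sec(x) + 20*cot(x)^3*sec(x) + 10/sin(x) + 20*cos(x)/sin(x)^3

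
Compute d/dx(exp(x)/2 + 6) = exp(x)/2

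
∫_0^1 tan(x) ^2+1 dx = tan(1)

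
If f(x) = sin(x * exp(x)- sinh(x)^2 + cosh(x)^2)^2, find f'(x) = (x + 1)*exp(x)*sin(2*(x*exp(x) - sinh(x)^2 + cosh(x)^2))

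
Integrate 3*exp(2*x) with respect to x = 3*exp(2*x)/2 + C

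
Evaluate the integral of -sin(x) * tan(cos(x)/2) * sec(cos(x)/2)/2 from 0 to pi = 0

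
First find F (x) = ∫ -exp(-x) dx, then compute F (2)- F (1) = -exp(-1) + exp(-2)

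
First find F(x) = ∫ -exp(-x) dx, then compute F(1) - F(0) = -1 + exp(-1)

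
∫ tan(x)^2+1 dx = tan(x) + C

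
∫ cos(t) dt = sin(t) + C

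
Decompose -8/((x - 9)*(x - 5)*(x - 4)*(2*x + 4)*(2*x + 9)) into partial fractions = -64/(43605*(2*x + 9)) + 2/(1155*(x + 2)) - 2/(255*(x - 4)) + 1/(133*(x - 5)) - 1/(1485*(x - 9))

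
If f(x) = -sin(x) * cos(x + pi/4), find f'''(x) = 4*cos(2*x + pi/4)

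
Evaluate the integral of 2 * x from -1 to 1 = 0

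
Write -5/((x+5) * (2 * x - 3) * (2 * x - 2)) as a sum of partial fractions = -10/(13*(2*x - 3)) - 5/(156*(x + 5)) + 5/(12*(x - 1))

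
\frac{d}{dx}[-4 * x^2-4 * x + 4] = -8*x - 4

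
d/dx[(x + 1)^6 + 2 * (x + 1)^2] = 6*x^5 + 30*x^4 + 60*x^3 + 60*x^2 + 34*x + 10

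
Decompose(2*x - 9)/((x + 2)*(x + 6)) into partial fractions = 21/(4*(x + 6)) - 13/(4*(x + 2))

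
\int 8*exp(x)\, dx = 8*exp(x) + C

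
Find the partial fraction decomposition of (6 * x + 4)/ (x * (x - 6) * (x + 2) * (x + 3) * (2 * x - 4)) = -7/(135*(x + 3)) + 1/(16*(x + 2)) - 1/(20*(x - 2)) + 5/(432*(x - 6)) + 1/(36*x)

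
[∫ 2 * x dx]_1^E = -1 + exp(2)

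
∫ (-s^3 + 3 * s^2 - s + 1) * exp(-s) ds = (s^3 + s)*exp(-s) + C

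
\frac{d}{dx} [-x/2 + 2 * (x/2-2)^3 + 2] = 3*x^2/4 - 6*x + 23/2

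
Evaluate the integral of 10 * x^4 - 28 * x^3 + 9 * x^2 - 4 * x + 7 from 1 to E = (-1 + (-2 + E)^2)*(-1 + E + exp(2) + 2*exp(3))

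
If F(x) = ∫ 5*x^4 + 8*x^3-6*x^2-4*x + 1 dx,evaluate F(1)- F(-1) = 0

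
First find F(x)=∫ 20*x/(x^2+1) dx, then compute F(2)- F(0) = 10*log(5)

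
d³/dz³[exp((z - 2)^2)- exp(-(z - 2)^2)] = (8*z^3*exp(2*z^2 - 8*z + 8) + 8*z^3 - 48*z^2*exp(2*z^2 - 8*z + 8) - 48*z^2 + 108*z*exp(2*z^2 - 8*z + 8) + 84*z - 88*exp(2*z^2 - 8*z + 8) - 40)*exp(-z^2 + 4*z - 4)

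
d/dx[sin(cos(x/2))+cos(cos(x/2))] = -sqrt(2)*sin(x/2)*cos(cos(x/2) + pi/4)/2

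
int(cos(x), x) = sin(x) + C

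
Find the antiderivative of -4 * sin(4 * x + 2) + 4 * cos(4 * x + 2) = sin(4*x + 2) + cos(4*x + 2) + C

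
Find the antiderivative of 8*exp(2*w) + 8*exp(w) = 4*(exp(w) + 1)^2 + C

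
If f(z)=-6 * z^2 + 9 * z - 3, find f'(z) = 9 - 12*z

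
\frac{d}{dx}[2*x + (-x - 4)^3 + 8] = -3*x^2 - 24*x - 46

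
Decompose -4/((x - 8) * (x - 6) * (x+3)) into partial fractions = -4/(99*(x + 3)) + 2/(9*(x - 6)) - 2/(11*(x - 8))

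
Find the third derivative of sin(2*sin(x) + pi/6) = 12*sin(x)*sin(2*sin(x) + pi/6)*cos(x) - 8*cos(x)^3*cos(2*sin(x) + pi/6) - 2*cos(x)*cos(2*sin(x) + pi/6)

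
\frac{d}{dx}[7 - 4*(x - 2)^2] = 16 - 8*x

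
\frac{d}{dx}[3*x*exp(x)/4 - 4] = 3*x*exp(x)/4 + 3*exp(x)/4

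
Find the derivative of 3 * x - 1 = 3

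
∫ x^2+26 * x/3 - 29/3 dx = x^3/3 + 13*x^2/3 - 29*x/3 + C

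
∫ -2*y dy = -y^2 + C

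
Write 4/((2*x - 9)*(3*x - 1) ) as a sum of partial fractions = -12/(25*(3*x - 1)) + 8/(25*(2*x - 9))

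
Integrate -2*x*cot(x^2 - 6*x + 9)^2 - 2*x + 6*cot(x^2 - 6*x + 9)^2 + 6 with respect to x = cot((x - 3)^2) + C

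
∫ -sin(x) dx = cos(x) + C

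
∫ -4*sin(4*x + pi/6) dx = cos(4*x + pi/6) + C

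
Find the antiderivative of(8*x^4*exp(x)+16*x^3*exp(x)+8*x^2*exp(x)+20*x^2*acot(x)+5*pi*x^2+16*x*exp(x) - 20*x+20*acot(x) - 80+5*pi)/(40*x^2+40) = x^2*exp(x)/5 + (x + 4)*(4*acot(x) + pi)/8 + C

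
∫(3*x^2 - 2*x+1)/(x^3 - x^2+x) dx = log(x*(-x^2 + x - 1)) + C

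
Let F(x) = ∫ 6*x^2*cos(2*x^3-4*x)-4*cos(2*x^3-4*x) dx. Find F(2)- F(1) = sin(2) + sin(8)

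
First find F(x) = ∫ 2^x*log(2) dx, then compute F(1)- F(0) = 1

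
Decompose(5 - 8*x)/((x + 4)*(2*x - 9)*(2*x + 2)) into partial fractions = -62/(187*(2*x - 9)) + 37/(102*(x + 4)) - 13/(66*(x + 1))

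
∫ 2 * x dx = x^2 + C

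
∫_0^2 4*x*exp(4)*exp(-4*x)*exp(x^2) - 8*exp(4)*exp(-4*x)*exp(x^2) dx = 2 - 2*exp(4)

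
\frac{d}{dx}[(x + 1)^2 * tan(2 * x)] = 2*x^2/cos(2*x)^2 + 2*x*tan(2*x) + 4*x/cos(2*x)^2 + 2*tan(2*x) + 2/cos(2*x)^2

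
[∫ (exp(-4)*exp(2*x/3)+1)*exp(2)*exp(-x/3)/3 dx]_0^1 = -exp(5/3) - exp(-2) + exp(-5/3) + exp(2)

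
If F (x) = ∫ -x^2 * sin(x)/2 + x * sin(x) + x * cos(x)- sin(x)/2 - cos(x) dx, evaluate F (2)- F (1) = cos(2)/2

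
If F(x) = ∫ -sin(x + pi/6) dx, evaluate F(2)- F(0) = -sqrt(3)/2 + cos(pi/6 + 2)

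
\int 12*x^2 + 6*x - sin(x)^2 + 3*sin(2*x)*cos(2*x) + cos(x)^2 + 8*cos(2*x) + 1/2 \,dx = 4*x^3 + 3*x^2 + x/2 + 3*sin(2*x)^2/4 + 9*sin(2*x)/2 + C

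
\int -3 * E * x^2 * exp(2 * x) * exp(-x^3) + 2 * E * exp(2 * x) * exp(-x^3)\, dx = exp(-x^3 + 2*x + 1) + C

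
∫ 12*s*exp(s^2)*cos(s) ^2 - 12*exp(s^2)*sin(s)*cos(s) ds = 6*exp(s^2)*cos(s)^2 + C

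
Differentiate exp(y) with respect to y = exp(y)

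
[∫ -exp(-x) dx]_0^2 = -1 + exp(-2)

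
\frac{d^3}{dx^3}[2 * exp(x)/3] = 2*exp(x)/3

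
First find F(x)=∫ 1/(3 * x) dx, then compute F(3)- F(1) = log(3)/3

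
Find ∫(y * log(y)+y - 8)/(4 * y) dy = (y - 8)*log(y)/4 + C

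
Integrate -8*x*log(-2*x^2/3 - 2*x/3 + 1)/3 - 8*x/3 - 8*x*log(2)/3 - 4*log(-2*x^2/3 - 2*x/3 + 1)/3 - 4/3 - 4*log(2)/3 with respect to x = 2*(-2*x^2 - 2*x + 3)*log(-4*x^2/3 - 4*x/3 + 2)/3 + C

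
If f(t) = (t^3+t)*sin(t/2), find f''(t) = -t^3*sin(t/2)/4 + 3*t^2*cos(t/2) + 23*t*sin(t/2)/4 + cos(t/2)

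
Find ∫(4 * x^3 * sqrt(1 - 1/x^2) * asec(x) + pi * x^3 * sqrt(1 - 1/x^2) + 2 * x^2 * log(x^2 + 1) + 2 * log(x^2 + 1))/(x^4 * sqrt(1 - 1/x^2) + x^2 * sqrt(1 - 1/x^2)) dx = (4*asec(x) + pi)*log(x^2 + 1)/2 + C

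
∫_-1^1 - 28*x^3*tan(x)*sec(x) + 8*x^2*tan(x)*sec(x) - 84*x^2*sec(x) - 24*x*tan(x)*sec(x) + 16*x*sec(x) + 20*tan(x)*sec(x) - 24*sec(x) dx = -104*sec(1)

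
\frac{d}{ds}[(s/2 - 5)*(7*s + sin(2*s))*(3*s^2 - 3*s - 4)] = 3*s^3*cos(2*s) + 42*s^3 + 9*s^2*sin(2*s)/2 - 33*s^2*cos(2*s) - 693*s^2/2 - 33*s*sin(2*s) + 26*s*cos(2*s) + 182*s + 13*sin(2*s) + 40*cos(2*s) + 140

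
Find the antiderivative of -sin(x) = cos(x) + C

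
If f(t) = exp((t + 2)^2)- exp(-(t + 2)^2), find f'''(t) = (8*t^3*exp(2*t^2 + 8*t + 8) + 8*t^3 + 48*t^2*exp(2*t^2 + 8*t + 8) + 48*t^2 + 108*t*exp(2*t^2 + 8*t + 8) + 84*t + 88*exp(2*t^2 + 8*t + 8) + 40)*exp(-t^2 - 4*t - 4)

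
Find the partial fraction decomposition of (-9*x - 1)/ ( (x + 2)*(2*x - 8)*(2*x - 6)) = 17/(120*(x + 2)) + 7/(5*(x - 3)) - 37/(24*(x - 4))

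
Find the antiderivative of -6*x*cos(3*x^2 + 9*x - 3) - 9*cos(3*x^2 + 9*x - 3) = -sin(3*x^2 + 9*x - 3) + C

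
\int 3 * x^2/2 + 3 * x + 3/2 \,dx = x^3/2 + 3*x^2/2 + 3*x/2 + C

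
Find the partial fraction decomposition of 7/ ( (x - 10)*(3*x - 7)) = -21/(23*(3*x - 7)) + 7/(23*(x - 10))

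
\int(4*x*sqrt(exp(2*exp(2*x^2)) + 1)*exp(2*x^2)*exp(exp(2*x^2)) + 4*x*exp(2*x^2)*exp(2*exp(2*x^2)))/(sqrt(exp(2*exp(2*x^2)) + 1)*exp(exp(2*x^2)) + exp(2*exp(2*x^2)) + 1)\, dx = log(sqrt(exp(2*exp(2*x^2)) + 1) + exp(exp(2*x^2))) + C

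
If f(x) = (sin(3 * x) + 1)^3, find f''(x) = 27*(2 - 3*sin(3*x))*(sin(3*x) + 1)^2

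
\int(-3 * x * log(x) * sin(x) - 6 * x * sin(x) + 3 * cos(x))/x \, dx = (3*log(x) + 6)*cos(x) + C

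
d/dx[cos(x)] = -sin(x)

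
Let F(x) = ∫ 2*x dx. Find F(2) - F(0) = 4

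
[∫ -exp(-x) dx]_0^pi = -1 + exp(-pi)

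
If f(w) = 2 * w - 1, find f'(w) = 2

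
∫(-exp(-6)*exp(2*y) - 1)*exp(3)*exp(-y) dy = -2*sinh(y - 3) + C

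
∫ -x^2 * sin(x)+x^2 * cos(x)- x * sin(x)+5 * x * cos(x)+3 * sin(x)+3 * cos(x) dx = sqrt(2)*x*(x + 3)*sin(x + pi/4) + C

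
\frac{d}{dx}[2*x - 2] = 2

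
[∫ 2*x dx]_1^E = -1 + exp(2)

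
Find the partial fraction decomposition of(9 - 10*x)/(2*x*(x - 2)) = -11/(4*(x - 2)) - 9/(4*x)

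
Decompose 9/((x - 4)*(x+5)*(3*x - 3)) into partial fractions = 1/(18*(x + 5)) - 1/(6*(x - 1)) + 1/(9*(x - 4))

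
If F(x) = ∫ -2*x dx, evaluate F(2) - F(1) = -3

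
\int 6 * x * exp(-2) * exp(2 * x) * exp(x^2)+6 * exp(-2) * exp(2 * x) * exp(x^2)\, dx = 3*exp(x^2 + 2*x - 2) + C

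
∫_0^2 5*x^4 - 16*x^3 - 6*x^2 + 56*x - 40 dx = -16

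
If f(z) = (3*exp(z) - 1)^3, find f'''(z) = 729*exp(3*z) - 216*exp(2*z) + 9*exp(z)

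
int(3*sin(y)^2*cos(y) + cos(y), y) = sin(y)^3 + sin(y) + C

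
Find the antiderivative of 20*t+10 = 10*t^2 + 10*t + C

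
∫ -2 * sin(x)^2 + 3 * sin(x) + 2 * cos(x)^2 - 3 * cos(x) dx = sin(2*x) - 3*sqrt(2)*sin(x + pi/4) + C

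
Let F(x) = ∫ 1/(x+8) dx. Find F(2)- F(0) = -2*log(2) + log(5)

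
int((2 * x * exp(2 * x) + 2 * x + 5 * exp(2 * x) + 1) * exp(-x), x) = 2*(2*x + 3)*sinh(x) + C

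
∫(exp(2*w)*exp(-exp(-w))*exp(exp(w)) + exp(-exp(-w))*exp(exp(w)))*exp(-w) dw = exp(2*sinh(w)) + C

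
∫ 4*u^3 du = u^4 + C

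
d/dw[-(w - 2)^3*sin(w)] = (w - 2)^2*(-w*cos(w) - 3*sin(w) + 2*cos(w))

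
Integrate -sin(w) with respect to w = cos(w) + C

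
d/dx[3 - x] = -1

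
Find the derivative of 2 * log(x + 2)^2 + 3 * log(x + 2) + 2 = (4*log(x + 2) + 3)/(x + 2)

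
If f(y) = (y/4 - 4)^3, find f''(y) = 3*y/32 - 3/2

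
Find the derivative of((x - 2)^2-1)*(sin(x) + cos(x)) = sqrt(2)*x^2*cos(x + pi/4) + 6*x*sin(x) - 2*x*cos(x) - 7*sin(x) - cos(x)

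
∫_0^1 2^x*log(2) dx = 1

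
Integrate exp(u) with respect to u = exp(u) + C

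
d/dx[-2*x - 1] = -2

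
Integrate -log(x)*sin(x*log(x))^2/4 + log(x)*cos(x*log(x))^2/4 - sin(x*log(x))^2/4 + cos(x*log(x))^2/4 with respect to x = sin(2*x*log(x))/8 + C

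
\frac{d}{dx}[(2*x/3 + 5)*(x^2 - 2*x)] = 2*x^2 + 22*x/3 - 10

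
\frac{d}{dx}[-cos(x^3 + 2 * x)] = (3*x^2 + 2)*sin(x*(x^2 + 2))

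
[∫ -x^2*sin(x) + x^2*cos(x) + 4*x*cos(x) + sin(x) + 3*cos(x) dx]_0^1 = -1 + 4*cos(1) + 4*sin(1)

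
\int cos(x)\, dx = sin(x) + C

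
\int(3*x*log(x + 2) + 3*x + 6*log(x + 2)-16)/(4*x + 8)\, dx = (3*x - 16)*log(x + 2)/4 + C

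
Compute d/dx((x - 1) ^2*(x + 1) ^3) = 5*x^4 + 4*x^3 - 6*x^2 - 4*x + 1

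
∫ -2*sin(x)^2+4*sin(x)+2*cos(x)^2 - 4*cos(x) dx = (sqrt(2)*sin(x + pi/4) - 2)^2 + C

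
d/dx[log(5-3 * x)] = 3/(3*x - 5)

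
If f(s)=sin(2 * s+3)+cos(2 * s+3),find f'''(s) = 8*sin(2*s + 3) - 8*cos(2*s + 3)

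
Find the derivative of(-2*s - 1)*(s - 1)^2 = -6*s^2 + 6*s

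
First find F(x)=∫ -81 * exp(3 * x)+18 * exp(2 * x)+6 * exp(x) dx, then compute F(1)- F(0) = -27*exp(3) + 12 + 6*E + 9*exp(2)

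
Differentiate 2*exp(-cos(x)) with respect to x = 2*exp(-cos(x))*sin(x)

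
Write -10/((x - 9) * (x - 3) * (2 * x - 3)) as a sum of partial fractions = -8/(9*(2*x - 3)) + 5/(9*(x - 3)) - 1/(9*(x - 9))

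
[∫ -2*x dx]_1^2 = -3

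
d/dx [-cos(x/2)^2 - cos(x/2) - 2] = sin(x/2)/2 + sin(x)/2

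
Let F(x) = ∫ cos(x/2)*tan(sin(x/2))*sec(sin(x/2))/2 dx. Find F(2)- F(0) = -1 + sec(sin(1))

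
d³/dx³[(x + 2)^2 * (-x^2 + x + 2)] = -24*x - 18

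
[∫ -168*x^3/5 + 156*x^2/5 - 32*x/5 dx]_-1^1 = 104/5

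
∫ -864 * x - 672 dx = -432*x^2 - 672*x + C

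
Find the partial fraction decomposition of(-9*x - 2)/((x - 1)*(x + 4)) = -34/(5*(x + 4)) - 11/(5*(x - 1))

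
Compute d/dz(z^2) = 2*z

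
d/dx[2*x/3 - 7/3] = 2/3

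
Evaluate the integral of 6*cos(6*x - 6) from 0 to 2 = 2*sin(6)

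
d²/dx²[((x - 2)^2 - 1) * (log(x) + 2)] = (2*x^2*log(x) + 7*x^2 - 4*x - 3)/x^2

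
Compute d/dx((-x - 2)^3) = -3*x^2 - 12*x - 12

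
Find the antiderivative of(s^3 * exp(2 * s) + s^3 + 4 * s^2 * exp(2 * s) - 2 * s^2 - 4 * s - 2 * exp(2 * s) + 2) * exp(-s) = 2*s*(s^2 + s - 2)*sinh(s) + C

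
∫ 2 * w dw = w^2 + C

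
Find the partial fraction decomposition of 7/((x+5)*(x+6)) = -7/(x + 6) + 7/(x + 5)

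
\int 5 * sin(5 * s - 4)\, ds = -cos(5*s - 4) + C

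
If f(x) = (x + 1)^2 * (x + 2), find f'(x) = 3*x^2 + 8*x + 5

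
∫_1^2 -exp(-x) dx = -exp(-1) + exp(-2)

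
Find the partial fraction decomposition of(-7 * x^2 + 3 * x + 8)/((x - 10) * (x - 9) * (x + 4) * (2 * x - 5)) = -226/(2535*(2*x - 5)) + 58/(1183*(x + 4)) + 532/(169*(x - 9)) - 331/(105*(x - 10))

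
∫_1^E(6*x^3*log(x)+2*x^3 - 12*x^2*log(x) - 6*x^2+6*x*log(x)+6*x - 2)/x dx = 2*(-1 + E)^3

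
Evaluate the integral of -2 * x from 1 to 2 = -3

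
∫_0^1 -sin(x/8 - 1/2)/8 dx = -cos(1/2) + cos(3/8)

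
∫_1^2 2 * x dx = 3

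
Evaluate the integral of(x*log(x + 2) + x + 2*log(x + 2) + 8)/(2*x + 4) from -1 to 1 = 9*log(3)/2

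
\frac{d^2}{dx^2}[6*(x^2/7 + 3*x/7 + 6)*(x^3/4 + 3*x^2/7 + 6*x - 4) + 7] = 30*x^3/7 + 594*x^2/49 + 4482*x/49 + 384/7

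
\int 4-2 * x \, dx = -x^2 + 4*x + C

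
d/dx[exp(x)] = exp(x)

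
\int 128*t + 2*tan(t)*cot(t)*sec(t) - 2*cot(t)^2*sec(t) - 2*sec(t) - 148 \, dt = 64*t^2 - 148*t + 2/sin(t) + C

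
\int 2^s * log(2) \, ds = 2^s + C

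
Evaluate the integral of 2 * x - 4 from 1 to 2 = -1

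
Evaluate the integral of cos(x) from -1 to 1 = 2*sin(1)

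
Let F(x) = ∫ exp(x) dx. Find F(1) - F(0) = -1 + E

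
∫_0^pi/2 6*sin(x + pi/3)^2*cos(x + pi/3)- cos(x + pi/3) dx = -sqrt(3)/4 - 1/4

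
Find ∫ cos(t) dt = sin(t) + C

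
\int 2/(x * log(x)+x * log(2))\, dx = 2*log(log(2*x)) + C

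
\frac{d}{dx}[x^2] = 2*x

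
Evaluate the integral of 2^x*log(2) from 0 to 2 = 3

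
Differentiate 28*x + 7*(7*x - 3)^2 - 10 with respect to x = 686*x - 266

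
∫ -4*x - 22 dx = -2*x^2 - 22*x + C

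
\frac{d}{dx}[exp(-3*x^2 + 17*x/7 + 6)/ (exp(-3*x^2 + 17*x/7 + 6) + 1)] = (-42*x*exp(-3*x^2 + 17*x/7 + 6) + 17*exp(-3*x^2 + 17*x/7 + 6))/(7*exp(12)*exp(34*x/7)*exp(-6*x^2) + 14*exp(6)*exp(17*x/7)*exp(-3*x^2) + 7)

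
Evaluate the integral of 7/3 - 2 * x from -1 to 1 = 14/3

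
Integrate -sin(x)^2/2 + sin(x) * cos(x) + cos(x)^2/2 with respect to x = -sqrt(2)*cos(2*x + pi/4)/4 + C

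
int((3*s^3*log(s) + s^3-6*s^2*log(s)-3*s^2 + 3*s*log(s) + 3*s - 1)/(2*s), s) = (s - 1)^3*log(s)/2 + C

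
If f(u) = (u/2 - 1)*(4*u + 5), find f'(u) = 4*u - 3/2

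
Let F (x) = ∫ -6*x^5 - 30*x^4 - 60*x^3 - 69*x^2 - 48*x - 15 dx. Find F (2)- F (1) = -722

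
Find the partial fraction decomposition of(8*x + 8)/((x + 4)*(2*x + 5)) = -8/(2*x + 5) + 8/(x + 4)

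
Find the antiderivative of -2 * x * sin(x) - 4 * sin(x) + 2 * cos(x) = (2*x + 4)*cos(x) + C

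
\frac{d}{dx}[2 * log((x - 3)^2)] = 4/(x - 3)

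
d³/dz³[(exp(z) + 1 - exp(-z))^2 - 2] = (8*exp(4*z) + 2*exp(3*z) + 2*exp(z) - 8)*exp(-2*z)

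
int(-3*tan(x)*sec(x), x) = -3/cos(x) + C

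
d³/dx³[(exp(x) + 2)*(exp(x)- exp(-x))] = (8*exp(3*x) + 2*exp(2*x) + 2)*exp(-x)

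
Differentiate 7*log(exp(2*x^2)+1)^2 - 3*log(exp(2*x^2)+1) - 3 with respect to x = (56*x*exp(2*x^2)*log(exp(2*x^2) + 1) - 12*x*exp(2*x^2))/(exp(2*x^2) + 1)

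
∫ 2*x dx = x^2 + C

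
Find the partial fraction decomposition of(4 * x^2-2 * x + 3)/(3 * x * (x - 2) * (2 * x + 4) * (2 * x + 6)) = -1/(4*(x + 3)) + 23/(96*(x + 2)) + 1/(32*(x - 2)) - 1/(48*x)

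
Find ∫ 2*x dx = x^2 + C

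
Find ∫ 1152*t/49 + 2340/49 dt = 576*t^2/49 + 2340*t/49 + C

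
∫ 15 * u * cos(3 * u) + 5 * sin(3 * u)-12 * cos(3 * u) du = (5*u - 4)*sin(3*u) + C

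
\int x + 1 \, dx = x^2/2 + x + C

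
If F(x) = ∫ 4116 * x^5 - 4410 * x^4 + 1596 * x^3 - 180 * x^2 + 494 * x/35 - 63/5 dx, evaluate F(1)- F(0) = 4811/35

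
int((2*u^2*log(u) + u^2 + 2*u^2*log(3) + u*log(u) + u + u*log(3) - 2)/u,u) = (u^2 + u - 2)*log(3*u) + C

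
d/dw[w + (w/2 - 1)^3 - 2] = 3*w^2/8 - 3*w/2 + 5/2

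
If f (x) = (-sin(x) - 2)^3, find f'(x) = -3*(sin(x) + 2)^2*cos(x)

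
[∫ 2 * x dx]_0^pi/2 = pi^2/4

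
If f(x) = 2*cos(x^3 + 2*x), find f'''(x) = 54*x^6*sin(x^3 + 2*x) + 108*x^4*sin(x^3 + 2*x) - 108*x^3*cos(x^3 + 2*x) + 72*x^2*sin(x^3 + 2*x) - 72*x*cos(x^3 + 2*x) + 4*sin(x^3 + 2*x)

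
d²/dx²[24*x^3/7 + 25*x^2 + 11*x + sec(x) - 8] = 144*x/7 + 50 - 1/cos(x) + 2/cos(x)^3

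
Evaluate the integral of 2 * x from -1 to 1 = 0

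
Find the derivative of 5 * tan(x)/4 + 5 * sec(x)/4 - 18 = 5*(sin(x) + 1)/(4*cos(x)^2)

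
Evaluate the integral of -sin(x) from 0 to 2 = -1 + cos(2)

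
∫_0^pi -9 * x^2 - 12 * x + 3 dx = -3*pi*(-1 + 2*pi + pi^2)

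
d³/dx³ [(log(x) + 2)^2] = (4*log(x) + 2)/x^3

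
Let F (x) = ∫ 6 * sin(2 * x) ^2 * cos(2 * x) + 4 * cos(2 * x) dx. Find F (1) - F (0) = sin(2)^3 + 2*sin(2)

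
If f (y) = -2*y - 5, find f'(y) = -2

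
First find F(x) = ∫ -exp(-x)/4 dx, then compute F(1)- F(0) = -1/4 + exp(-1)/4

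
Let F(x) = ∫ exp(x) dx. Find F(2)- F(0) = -1 + exp(2)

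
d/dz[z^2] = 2*z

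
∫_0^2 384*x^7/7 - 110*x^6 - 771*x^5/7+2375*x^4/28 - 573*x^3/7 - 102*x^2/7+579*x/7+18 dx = -7370/7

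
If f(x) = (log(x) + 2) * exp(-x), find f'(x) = (-x*log(x) - 2*x + 1)*exp(-x)/x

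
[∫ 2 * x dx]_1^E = -1 + exp(2)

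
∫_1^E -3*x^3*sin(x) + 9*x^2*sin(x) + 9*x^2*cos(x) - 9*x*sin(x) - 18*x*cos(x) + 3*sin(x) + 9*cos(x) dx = 3*(-1 + E)^3*cos(E)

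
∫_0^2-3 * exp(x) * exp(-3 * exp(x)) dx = -exp(-3) + exp(-3*exp(2))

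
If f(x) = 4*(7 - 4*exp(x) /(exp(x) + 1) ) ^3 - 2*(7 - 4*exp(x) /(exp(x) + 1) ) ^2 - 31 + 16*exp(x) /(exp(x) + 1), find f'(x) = (-368*exp(3*x) - 1824*exp(2*x) - 2224*exp(x))/(exp(4*x) + 4*exp(3*x) + 6*exp(2*x) + 4*exp(x) + 1)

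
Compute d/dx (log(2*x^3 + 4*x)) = (3*x^2 + 2)/(x^3 + 2*x)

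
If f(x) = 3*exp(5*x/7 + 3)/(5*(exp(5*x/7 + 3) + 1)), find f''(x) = (15*exp(5*x/7 + 3) - 15*exp(10*x/7 + 6))/(49*exp(9)*exp(15*x/7) + 147*exp(6)*exp(10*x/7) + 147*exp(3)*exp(5*x/7) + 49)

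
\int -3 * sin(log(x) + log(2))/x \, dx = 3*cos(log(2*x)) + C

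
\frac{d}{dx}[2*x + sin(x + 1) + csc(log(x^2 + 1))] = (x^2*cos(x + 1) + 2*x^2 - 2*x*cot(log(x^2 + 1))*csc(log(x^2 + 1)) + cos(x + 1) + 2)/(x^2 + 1)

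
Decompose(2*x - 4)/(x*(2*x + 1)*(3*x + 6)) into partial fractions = 20/(9*(2*x + 1)) - 4/(9*(x + 2)) - 2/(3*x)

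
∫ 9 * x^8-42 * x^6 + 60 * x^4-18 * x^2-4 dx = x^9 - 6*x^7 + 12*x^5 - 6*x^3 - 4*x + C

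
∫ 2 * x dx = x^2 + C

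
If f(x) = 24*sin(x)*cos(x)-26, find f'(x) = 24*cos(2*x)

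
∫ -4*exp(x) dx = -4*exp(x) + C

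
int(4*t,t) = 2*t^2 + C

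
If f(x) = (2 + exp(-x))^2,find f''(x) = (4*exp(x) + 4)*exp(-2*x)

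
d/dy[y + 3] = 1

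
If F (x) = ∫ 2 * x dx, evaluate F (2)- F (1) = 3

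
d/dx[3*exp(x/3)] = exp(x/3)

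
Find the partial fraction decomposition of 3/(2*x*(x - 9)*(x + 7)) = 3/(224*(x + 7)) + 1/(96*(x - 9)) - 1/(42*x)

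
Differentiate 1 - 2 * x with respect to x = -2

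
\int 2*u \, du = u^2 + C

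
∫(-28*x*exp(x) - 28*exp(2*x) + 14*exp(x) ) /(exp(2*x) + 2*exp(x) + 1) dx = 2*(-14*x*exp(x) + 24*exp(x) + 3)/(exp(x) + 1) + C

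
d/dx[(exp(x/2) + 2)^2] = 2*exp(x/2) + exp(x)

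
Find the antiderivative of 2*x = x^2 + C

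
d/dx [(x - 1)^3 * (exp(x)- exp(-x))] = (x^3*exp(2*x) + x^3 - 6*x^2 - 3*x*exp(2*x) + 9*x + 2*exp(2*x) - 4)*exp(-x)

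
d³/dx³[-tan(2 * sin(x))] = 2*(-24*(-1 + cos(2*sin(x))^(-2))^2*cos(x)^2 + 12*sin(x)*sin(2*sin(x))/cos(2*sin(x))^3 + 24*cos(x)^2 - 32*cos(x)^2/cos(2*sin(x))^2 + cos(2*sin(x))^(-2))*cos(x)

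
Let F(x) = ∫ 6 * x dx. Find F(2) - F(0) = 12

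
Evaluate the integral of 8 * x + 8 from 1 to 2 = 20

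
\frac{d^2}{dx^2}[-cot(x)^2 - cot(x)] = -6*cot(x)^4 - 2*cot(x)^3 - 8*cot(x)^2 - 2*cot(x) - 2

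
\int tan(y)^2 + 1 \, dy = tan(y) + C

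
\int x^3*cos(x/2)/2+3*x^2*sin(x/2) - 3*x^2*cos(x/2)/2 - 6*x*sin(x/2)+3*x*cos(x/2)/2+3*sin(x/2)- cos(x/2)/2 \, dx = (x - 1)^3*sin(x/2) + C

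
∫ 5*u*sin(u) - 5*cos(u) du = -5*u*cos(u) + C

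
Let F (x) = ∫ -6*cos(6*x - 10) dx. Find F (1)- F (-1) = sin(4) - sin(16)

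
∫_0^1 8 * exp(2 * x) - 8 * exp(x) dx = (-2 + 2*E)^2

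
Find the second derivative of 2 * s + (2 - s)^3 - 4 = 12 - 6*s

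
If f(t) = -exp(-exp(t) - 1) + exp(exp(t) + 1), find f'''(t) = (exp(3*t) - 3*exp(2*t) + exp(t) + exp(t + 2*exp(t) + 2) + 3*exp(2*t + 2*exp(t) + 2) + exp(3*t + 2*exp(t) + 2))*exp(-exp(t) - 1)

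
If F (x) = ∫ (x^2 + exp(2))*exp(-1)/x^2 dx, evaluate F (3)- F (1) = 2*exp(-1) + 2*E/3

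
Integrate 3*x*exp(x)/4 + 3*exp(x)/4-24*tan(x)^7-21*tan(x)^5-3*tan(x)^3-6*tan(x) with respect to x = 3*x*exp(x)/4 - 4*tan(x)^6 + 3*tan(x)^4/4 - 3*tan(x)^2 + C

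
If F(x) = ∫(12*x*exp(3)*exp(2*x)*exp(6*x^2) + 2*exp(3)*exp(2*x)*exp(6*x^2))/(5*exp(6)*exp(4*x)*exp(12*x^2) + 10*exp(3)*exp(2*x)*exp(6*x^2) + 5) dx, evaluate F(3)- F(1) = -exp(11)/(5*(1 + exp(11))) + exp(63)/(5*(1 + exp(63)))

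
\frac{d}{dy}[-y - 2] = -1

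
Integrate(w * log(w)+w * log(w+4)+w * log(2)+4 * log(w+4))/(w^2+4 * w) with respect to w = log(2*w)*log(w + 4) + C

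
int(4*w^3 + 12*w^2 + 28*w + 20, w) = w^4 + 4*w^3 + 14*w^2 + 20*w + C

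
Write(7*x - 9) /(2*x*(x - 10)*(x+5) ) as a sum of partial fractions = -22/(75*(x + 5)) + 61/(300*(x - 10)) + 9/(100*x)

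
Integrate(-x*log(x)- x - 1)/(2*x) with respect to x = -(x + 1)*log(x)/2 + C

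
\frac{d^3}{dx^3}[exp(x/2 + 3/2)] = exp(x/2 + 3/2)/8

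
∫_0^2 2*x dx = 4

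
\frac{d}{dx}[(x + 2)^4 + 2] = 4*x^3 + 24*x^2 + 48*x + 32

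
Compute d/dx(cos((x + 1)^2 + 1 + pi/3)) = -2*(x + 1)*sin(x^2 + 2*x + pi/3 + 2)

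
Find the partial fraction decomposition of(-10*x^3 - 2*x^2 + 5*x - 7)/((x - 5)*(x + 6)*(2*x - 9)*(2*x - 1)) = -25/(936*(2*x - 1)) + 535/(24*(2*x - 9)) - 293/(429*(x + 6)) - 1282/(99*(x - 5))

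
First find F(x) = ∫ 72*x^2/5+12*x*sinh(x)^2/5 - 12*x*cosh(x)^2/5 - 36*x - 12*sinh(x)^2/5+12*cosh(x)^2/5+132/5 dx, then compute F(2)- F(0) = 96/5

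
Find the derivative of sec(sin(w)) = cos(w)*tan(sin(w))*sec(sin(w))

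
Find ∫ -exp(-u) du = exp(-u) + C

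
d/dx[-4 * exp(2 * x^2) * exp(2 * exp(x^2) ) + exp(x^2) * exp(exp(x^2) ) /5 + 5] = 2*x*exp(x^2 + exp(x^2))/5 + 2*x*exp(2*x^2 + exp(x^2))/5 - 16*x*exp(2*x^2 + 2*exp(x^2)) - 16*x*exp(3*x^2 + 2*exp(x^2))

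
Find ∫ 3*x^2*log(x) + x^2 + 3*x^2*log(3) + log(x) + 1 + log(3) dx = x*(x^2 + 1)*log(3*x) + C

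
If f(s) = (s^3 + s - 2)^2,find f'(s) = 6*s^5 + 8*s^3 - 12*s^2 + 2*s - 4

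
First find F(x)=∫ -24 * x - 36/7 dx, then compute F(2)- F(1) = -288/7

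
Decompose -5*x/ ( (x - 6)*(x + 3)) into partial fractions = -5/(3*(x + 3)) - 10/(3*(x - 6))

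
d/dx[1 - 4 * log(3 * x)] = -4/x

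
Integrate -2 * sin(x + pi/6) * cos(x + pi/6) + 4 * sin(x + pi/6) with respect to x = (cos(x + pi/6) - 2)^2 + C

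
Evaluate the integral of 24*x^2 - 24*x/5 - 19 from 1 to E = E + 67/5 - 4*E*(-2*exp(2) + 3*E/5 + 5)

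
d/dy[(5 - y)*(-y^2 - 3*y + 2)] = 3*y^2 - 4*y - 17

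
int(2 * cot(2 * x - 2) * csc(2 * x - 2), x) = -csc(2*x - 2) + C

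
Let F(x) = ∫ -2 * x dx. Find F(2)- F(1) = -3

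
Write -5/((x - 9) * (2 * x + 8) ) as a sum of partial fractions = 5/(26*(x + 4)) - 5/(26*(x - 9))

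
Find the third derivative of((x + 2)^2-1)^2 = 24*x + 48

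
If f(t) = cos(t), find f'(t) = -sin(t)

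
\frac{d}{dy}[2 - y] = -1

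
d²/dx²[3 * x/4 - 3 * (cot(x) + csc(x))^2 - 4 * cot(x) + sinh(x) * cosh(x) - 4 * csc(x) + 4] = 2*sinh(2*x) + 4/sin(x) + 6*cos(x)/sin(x)^2 + 24/sin(x)^2 - 8*cos(x)/sin(x)^3 - 8/sin(x)^3 - 36*cos(x)/sin(x)^4 - 36/sin(x)^4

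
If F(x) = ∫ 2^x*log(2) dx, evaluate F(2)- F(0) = 3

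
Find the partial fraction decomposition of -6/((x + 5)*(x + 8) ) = 2/(x + 8) - 2/(x + 5)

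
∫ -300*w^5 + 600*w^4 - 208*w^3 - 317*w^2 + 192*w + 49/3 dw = -50*w^6 + 120*w^5 - 52*w^4 - 317*w^3/3 + 96*w^2 + 49*w/3 + C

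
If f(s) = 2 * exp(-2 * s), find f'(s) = -4*exp(-2*s)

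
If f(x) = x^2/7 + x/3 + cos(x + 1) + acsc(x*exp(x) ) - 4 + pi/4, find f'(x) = (6*x^3*sqrt(1 - exp(-2*x)/x^2)*exp(x) - 21*x^2*sqrt(1 - exp(-2*x)/x^2)*exp(x)*sin(x + 1) + 7*x^2*sqrt(1 - exp(-2*x)/x^2)*exp(x) - 21*x - 21)*exp(-x)/(21*x^2*sqrt(1 - exp(-2*x)/x^2))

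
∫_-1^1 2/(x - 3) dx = -2*log(2)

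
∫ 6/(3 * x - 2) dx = 2*log(3*x - 2) + C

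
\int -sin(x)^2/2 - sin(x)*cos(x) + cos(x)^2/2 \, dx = sqrt(2)*sin(2*x + pi/4)/4 + C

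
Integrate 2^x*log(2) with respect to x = 2^x + C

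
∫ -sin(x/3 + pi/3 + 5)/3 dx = cos(x/3 + pi/3 + 5) + C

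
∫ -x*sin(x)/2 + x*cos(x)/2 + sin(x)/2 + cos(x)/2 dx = sqrt(2)*x*sin(x + pi/4)/2 + C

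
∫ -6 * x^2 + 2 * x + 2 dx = -2*x^3 + x^2 + 2*x + C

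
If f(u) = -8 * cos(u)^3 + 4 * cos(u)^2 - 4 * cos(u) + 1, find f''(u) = 10*cos(u) - 8*cos(2*u) + 18*cos(3*u)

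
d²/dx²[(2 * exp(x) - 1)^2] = 16*exp(2*x) - 4*exp(x)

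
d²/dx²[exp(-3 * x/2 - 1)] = 9*exp(-3*x/2 - 1)/4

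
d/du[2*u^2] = 4*u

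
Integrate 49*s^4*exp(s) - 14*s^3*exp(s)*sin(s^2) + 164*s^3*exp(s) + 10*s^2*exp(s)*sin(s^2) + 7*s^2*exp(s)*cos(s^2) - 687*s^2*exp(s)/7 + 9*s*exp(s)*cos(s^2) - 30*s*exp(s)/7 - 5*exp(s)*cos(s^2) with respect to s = s*(7*s - 5)*(49*s^2 + 3*s + 7*cos(s^2))*exp(s)/7 + C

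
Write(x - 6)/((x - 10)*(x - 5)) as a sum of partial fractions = 1/(5*(x - 5)) + 4/(5*(x - 10))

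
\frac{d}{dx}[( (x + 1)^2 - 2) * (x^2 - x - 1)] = 4*x^3 + 3*x^2 - 8*x - 1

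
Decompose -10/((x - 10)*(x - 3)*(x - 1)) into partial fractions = -5/(9*(x - 1)) + 5/(7*(x - 3)) - 10/(63*(x - 10))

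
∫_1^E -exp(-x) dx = -exp(-1) + exp(-E)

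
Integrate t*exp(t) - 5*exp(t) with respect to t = (t - 6)*exp(t) + C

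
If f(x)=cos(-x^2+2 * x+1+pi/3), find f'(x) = 2*x*sin(-x^2 + 2*x + 1 + pi/3) - 2*sin(-x^2 + 2*x + 1 + pi/3)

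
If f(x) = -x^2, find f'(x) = -2*x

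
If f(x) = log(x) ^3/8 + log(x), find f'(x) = (3*log(x)^2 + 8)/(8*x)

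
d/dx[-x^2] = -2*x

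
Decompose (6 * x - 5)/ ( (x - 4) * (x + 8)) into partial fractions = 53/(12*(x + 8)) + 19/(12*(x - 4))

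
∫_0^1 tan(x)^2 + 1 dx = tan(1)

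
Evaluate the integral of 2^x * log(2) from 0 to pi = -1 + 2^pi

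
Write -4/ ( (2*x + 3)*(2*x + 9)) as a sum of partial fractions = 2/(3*(2*x + 9)) - 2/(3*(2*x + 3))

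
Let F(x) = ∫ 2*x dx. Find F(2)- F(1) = 3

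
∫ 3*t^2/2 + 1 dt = t^3/2 + t + C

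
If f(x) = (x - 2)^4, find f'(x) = 4*x^3 - 24*x^2 + 48*x - 32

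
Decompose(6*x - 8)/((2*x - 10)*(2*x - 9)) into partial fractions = -19/(2*x - 9) + 11/(x - 5)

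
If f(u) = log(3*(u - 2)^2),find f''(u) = -2/(u^2 - 4*u + 4)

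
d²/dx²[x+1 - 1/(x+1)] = -2/(x^3 + 3*x^2 + 3*x + 1)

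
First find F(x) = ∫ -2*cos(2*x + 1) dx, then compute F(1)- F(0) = -sin(3) + sin(1)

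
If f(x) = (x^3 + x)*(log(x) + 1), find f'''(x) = (6*x^2*log(x) + 17*x^2 - 1)/x^2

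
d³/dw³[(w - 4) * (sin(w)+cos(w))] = w*sin(w) - w*cos(w) - 7*sin(w) + cos(w)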